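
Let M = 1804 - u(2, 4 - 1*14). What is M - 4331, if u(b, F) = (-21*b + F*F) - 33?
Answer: -2552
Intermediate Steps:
u(b, F) = -33 + F² - 21*b (u(b, F) = (-21*b + F²) - 33 = (F² - 21*b) - 33 = -33 + F² - 21*b)
M = 1779 (M = 1804 - (-33 + (4 - 1*14)² - 21*2) = 1804 - (-33 + (4 - 14)² - 42) = 1804 - (-33 + (-10)² - 42) = 1804 - (-33 + 100 - 42) = 1804 - 1*25 = 1804 - 25 = 1779)
M - 4331 = 1779 - 4331 = -2552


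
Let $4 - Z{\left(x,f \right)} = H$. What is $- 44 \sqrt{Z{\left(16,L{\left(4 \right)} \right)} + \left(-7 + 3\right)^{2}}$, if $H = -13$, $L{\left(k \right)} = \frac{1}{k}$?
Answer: $- 44 \sqrt{33} \approx -252.76$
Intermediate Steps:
$Z{\left(x,f \right)} = 17$ ($Z{\left(x,f \right)} = 4 - -13 = 4 + 13 = 17$)
$- 44 \sqrt{Z{\left(16,L{\left(4 \right)} \right)} + \left(-7 + 3\right)^{2}} = - 44 \sqrt{17 + \left(-7 + 3\right)^{2}} = - 44 \sqrt{17 + \left(-4\right)^{2}} = - 44 \sqrt{17 + 16} = - 44 \sqrt{33}$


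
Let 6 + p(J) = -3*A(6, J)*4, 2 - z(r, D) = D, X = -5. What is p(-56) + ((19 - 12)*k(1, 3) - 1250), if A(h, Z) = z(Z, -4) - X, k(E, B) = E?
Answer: -1381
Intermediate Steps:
z(r, D) = 2 - D
A(h, Z) = 11 (A(h, Z) = (2 - 1*(-4)) - 1*(-5) = (2 + 4) + 5 = 6 + 5 = 11)
p(J) = -138 (p(J) = -6 - 3*11*4 = -6 - 33*4 = -6 - 132 = -138)
p(-56) + ((19 - 12)*k(1, 3) - 1250) = -138 + ((19 - 12)*1 - 1250) = -138 + (7*1 - 1250) = -138 + (7 - 1250) = -138 - 1243 = -1381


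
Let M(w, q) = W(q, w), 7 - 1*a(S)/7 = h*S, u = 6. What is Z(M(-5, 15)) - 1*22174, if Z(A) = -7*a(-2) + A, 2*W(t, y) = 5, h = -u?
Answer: -43853/2 ≈ -21927.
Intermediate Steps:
h = -6 (h = -1*6 = -6)
W(t, y) = 5/2 (W(t, y) = (1/2)*5 = 5/2)
a(S) = 49 + 42*S (a(S) = 49 - (-42)*S = 49 + 42*S)
M(w, q) = 5/2
Z(A) = 245 + A (Z(A) = -7*(49 + 42*(-2)) + A = -7*(49 - 84) + A = -7*(-35) + A = 245 + A)
Z(M(-5, 15)) - 1*22174 = (245 + 5/2) - 1*22174 = 495/2 - 22174 = -43853/2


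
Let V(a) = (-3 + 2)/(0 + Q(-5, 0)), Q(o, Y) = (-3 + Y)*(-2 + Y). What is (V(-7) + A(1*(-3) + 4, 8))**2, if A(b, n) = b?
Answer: 25/36 ≈ 0.69444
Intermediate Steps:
V(a) = -1/6 (V(a) = (-3 + 2)/(0 + (6 + 0**2 - 5*0)) = -1/(0 + (6 + 0 + 0)) = -1/(0 + 6) = -1/6)
(V(-7) + A(1*(-3) + 4, 8))**2 = (-1/6 + (1*(-3) + 4))**2 = (-1/6 + (-3 + 4))**2 = (-1/6 + 1)**2 = (5/6)**2 = 25/36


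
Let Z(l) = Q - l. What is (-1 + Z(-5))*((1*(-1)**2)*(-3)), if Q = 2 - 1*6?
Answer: 0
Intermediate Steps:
Q = -4 (Q = 2 - 6 = -4)
Z(l) = -4 - l
(-1 + Z(-5))*((1*(-1)**2)*(-3)) = (-1 + (-4 - 1*(-5)))*((1*(-1)**2)*(-3)) = (-1 + (-4 + 5))*((1*1)*(-3)) = (-1 + 1)*(1*(-3)) = 0*(-3) = 0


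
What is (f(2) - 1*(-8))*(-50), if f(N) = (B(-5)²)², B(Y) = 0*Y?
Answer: -400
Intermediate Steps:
B(Y) = 0
f(N) = 0 (f(N) = (0²)² = 0² = 0)
(f(2) - 1*(-8))*(-50) = (0 - 1*(-8))*(-50) = (0 + 8)*(-50) = 8*(-50) = -400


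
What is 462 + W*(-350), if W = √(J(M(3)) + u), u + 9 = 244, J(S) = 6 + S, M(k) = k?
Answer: 462 - 700*√61 ≈ -5005.2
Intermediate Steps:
u = 235 (u = -9 + 244 = 235)
W = 2*√61 (W = √((6 + 3) + 235) = √(9 + 235) = √244 = 2*√61 ≈ 15.620)
462 + W*(-350) = 462 + (2*√61)*(-350) = 462 - 700*√61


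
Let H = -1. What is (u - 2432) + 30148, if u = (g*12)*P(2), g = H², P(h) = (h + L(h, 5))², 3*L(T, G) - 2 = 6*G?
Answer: 88924/3 ≈ 29641.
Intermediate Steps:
L(T, G) = ⅔ + 2*G (L(T, G) = ⅔ + (6*G)/3 = ⅔ + 2*G)
P(h) = (32/3 + h)² (P(h) = (h + (⅔ + 2*5))² = (h + (⅔ + 10))² = (h + 32/3)² = (32/3 + h)²)
g = 1 (g = (-1)² = 1)
u = 5776/3 (u = (1*12)*((32 + 3*2)²/9) = 12*((32 + 6)²/9) = 12*((⅑)*38²) = 12*((⅑)*1444) = 12*(1444/9) = 5776/3 ≈ 1925.3)
(u - 2432) + 30148 = (5776/3 - 2432) + 30148 = -1520/3 + 30148 = 88924/3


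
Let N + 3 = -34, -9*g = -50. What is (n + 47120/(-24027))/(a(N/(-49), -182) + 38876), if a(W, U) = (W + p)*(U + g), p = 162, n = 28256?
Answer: 6237024339/2242528009 ≈ 2.7812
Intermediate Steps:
g = 50/9 (g = -⅑*(-50) = 50/9 ≈ 5.5556)
N = -37 (N = -3 - 34 = -37)
a(W, U) = (162 + W)*(50/9 + U) (a(W, U) = (W + 162)*(U + 50/9) = (162 + W)*(50/9 + U))
(n + 47120/(-24027))/(a(N/(-49), -182) + 38876) = (28256 + 47120/(-24027))/((900 + 162*(-182) + 50*(-37/(-49))/9 - (-6734)/(-49)) + 38876) = (28256 + 47120*(-1/24027))/((900 - 29484 + 50*(-37*(-1/49))/9 - (-6734)*(-1)/49) + 38876) = (28256 - 47120/24027)/((900 - 29484 + (50/9)*(37/49) - 182*37/49) + 38876) = 678859792/(24027*((900 - 29484 + 1850/441 - 962/7) + 38876)) = 678859792/(24027*(-12664300/441 + 38876)) = 678859792/(24027*(4480016/441)) = (678859792/24027)*(441/4480016) = 6237024339/2242528009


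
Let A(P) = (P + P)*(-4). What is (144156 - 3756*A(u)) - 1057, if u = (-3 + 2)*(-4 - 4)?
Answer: 383483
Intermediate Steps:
u = 8 (u = -1*(-8) = 8)
A(P) = -8*P (A(P) = (2*P)*(-4) = -8*P)
(144156 - 3756*A(u)) - 1057 = (144156 - (-30048)*8) - 1057 = (144156 - 3756*(-64)) - 1057 = (144156 + 240384) - 1057 = 384540 - 1057 = 383483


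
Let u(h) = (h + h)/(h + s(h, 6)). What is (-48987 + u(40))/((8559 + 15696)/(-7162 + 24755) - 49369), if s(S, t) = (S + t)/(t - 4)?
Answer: 54293774893/54717047406 ≈ 0.99226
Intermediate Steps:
s(S, t) = (S + t)/(-4 + t)
u(h) = 2*h/(3 + 3*h/2) (u(h) = (h + h)/(h + (h + 6)/(-4 + 6)) = (2*h)/(h + (6 + h)/2) = (2*h)/(h + (3 + h/2)) = (2*h)/(3 + 3*h/2) = 2*h/(3 + 3*h/2))
(-48987 + u(40))/((8559 + 15696)/(-7162 + 24755) - 49369) = (-48987 + (4/3)*40/(2 + 40))/((8559 + 15696)/(-7162 + 24755) - 49369) = (-48987 + (4/3)*40/42)/(24255/17593 - 49369) = (-48987 + (4/3)*40*(1/42))/(24255*(1/17593) - 49369) = (-48987 + 80/63)/(24255/17593 - 49369) = -3086101/(63*(-868524562/17593)) = -3086101/63*(-17593/868524562) = 54293774893/54717047406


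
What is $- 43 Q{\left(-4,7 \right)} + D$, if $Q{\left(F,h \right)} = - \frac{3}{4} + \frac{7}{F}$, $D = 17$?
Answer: $\frac{249}{2} \approx 124.5$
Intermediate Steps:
$Q{\left(F,h \right)} = - \frac{3}{4} + \frac{7}{F}$ ($Q{\left(F,h \right)} = \left(-3\right) \frac{1}{4} + \frac{7}{F} = - \frac{3}{4} + \frac{7}{F}$)
$- 43 Q{\left(-4,7 \right)} + D = - 43 \left(- \frac{3}{4} + \frac{7}{-4}\right) + 17 = - 43 \left(- \frac{3}{4} + 7 \left(- \frac{1}{4}\right)\right) + 17 = - 43 \left(- \frac{3}{4} - \frac{7}{4}\right) + 17 = \left(-43\right) \left(- \frac{5}{2}\right) + 17 = \frac{215}{2} + 17 = \frac{249}{2}$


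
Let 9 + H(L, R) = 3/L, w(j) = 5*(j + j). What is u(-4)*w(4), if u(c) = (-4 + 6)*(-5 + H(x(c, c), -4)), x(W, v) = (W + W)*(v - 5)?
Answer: -3350/3 ≈ -1116.7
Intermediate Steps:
x(W, v) = 2*W*(-5 + v) (x(W, v) = (2*W)*(-5 + v) = 2*W*(-5 + v))
w(j) = 10*j (w(j) = 5*(2*j) = 10*j)
H(L, R) = -9 + 3/L
u(c) = -28 + 3/(c*(-5 + c)) (u(c) = (-4 + 6)*(-5 + (-9 + 3/((2*c*(-5 + c))))) = 2*(-5 + (-9 + 3*(1/(2*c*(-5 + c))))) = 2*(-5 + (-9 + 3/(2*c*(-5 + c)))) = 2*(-14 + 3/(2*c*(-5 + c))) = -28 + 3/(c*(-5 + c)))
u(-4)*w(4) = ((3 - 28*(-4)*(-5 - 4))/((-4)*(-5 - 4)))*(10*4) = -¼*(3 - 28*(-4)*(-9))/(-9)*40 = -¼*(-⅑)*(3 - 1008)*40 = -¼*(-⅑)*(-1005)*40 = -335/12*40 = -3350/3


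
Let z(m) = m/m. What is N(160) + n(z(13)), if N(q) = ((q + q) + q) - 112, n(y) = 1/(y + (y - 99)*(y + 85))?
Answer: 3101135/8427 ≈ 368.00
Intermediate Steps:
z(m) = 1
n(y) = 1/(y + (-99 + y)*(85 + y))
N(q) = -112 + 3*q (N(q) = (2*q + q) - 112 = 3*q - 112 = -112 + 3*q)
N(160) + n(z(13)) = (-112 + 3*160) + 1/(-8415 + 1² - 13*1) = (-112 + 480) + 1/(-8415 + 1 - 13) = 368 + 1/(-8427) = 368 - 1/8427 = 3101135/8427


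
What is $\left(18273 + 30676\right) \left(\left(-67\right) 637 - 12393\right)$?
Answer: $-2695719328$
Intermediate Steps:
$\left(18273 + 30676\right) \left(\left(-67\right) 637 - 12393\right) = 48949 \left(-42679 - 12393\right) = 48949 \left(-55072\right) = -2695719328$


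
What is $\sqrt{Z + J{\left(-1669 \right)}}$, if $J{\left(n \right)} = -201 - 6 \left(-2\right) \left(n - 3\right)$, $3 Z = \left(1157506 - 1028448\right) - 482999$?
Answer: $\frac{644 i \sqrt{3}}{3} \approx 371.81 i$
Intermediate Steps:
$Z = - \frac{353941}{3}$ ($Z = \frac{\left(1157506 - 1028448\right) - 482999}{3} = \frac{129058 - 482999}{3} = \frac{1}{3} \left(-353941\right) = - \frac{353941}{3} \approx -1.1798 \cdot 10^{5}$)
$J{\left(n \right)} = -237 + 12 n$ ($J{\left(n \right)} = -201 - - 12 \left(-3 + n\right) = -201 - \left(36 - 12 n\right) = -201 + \left(-36 + 12 n\right) = -237 + 12 n$)
$\sqrt{Z + J{\left(-1669 \right)}} = \sqrt{- \frac{353941}{3} + \left(-237 + 12 \left(-1669\right)\right)} = \sqrt{- \frac{353941}{3} - 20265} = \sqrt{- \frac{414736}{3}} = \frac{644 i \sqrt{3}}{3}$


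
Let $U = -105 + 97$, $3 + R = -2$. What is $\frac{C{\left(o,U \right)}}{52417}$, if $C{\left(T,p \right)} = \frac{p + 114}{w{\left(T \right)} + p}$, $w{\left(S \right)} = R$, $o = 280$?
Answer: $- \frac{2}{12857} \approx -0.00015556$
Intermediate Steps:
$R = -5$ ($R = -3 - 2 = -5$)
$U = -8$
$w{\left(S \right)} = -5$
$C{\left(T,p \right)} = \frac{114 + p}{-5 + p}$ ($C{\left(T,p \right)} = \frac{p + 114}{-5 + p} = \frac{114 + p}{-5 + p}$)
$\frac{C{\left(o,U \right)}}{52417} = \frac{\frac{1}{-5 - 8} \left(114 - 8\right)}{52417} = \frac{1}{-13} \cdot 106 \cdot \frac{1}{52417} = \left(- \frac{1}{13}\right) 106 \cdot \frac{1}{52417} = \left(- \frac{106}{13}\right) \frac{1}{52417} = - \frac{2}{12857}$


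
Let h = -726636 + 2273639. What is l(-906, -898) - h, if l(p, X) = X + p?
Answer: -1548807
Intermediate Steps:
h = 1547003
l(-906, -898) - h = (-898 - 906) - 1*1547003 = -1804 - 1547003 = -1548807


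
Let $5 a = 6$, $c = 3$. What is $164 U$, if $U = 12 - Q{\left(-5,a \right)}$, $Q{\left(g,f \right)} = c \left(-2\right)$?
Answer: $2952$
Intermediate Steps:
$a = \frac{6}{5}$ ($a = \frac{1}{5} \cdot 6 = \frac{6}{5} \approx 1.2$)
$Q{\left(g,f \right)} = -6$ ($Q{\left(g,f \right)} = 3 \left(-2\right) = -6$)
$U = 18$ ($U = 12 - -6 = 12 + 6 = 18$)
$164 U = 164 \cdot 18 = 2952$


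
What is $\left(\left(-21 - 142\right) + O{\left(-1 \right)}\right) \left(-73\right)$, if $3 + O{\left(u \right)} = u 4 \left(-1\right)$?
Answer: $11826$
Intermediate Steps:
$O{\left(u \right)} = -3 - 4 u$ ($O{\left(u \right)} = -3 + u 4 \left(-1\right) = -3 + 4 u \left(-1\right) = -3 - 4 u$)
$\left(\left(-21 - 142\right) + O{\left(-1 \right)}\right) \left(-73\right) = \left(\left(-21 - 142\right) - -1\right) \left(-73\right) = \left(-163 + \left(-3 + 4\right)\right) \left(-73\right) = \left(-163 + 1\right) \left(-73\right) = \left(-162\right) \left(-73\right) = 11826$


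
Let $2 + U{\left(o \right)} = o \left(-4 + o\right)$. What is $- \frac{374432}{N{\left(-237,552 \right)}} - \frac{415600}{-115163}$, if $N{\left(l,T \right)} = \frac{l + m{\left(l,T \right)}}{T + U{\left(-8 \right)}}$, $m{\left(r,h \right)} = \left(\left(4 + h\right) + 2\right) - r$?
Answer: $- \frac{13927874157968}{32130477} \approx -4.3348 \cdot 10^{5}$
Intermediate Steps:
$U{\left(o \right)} = -2 + o \left(-4 + o\right)$
$m{\left(r,h \right)} = 6 + h - r$ ($m{\left(r,h \right)} = \left(6 + h\right) - r = 6 + h - r$)
$N{\left(l,T \right)} = \frac{6 + T}{94 + T}$ ($N{\left(l,T \right)} = \frac{l + \left(6 + T - l\right)}{T - \left(-30 - 64\right)} = \frac{6 + T}{T + \left(-2 + 64 + 32\right)} = \frac{6 + T}{T + 94} = \frac{6 + T}{94 + T}$)
$- \frac{374432}{N{\left(-237,552 \right)}} - \frac{415600}{-115163} = - \frac{374432}{\frac{1}{94 + 552} \left(6 + 552\right)} - \frac{415600}{-115163} = - \frac{374432}{\frac{1}{646} \cdot 558} - - \frac{415600}{115163} = - \frac{374432}{\frac{1}{646} \cdot 558} + \frac{415600}{115163} = - \frac{374432}{\frac{279}{323}} + \frac{415600}{115163} = \left(-374432\right) \frac{323}{279} + \frac{415600}{115163} = - \frac{120941536}{279} + \frac{415600}{115163} = - \frac{13927874157968}{32130477}$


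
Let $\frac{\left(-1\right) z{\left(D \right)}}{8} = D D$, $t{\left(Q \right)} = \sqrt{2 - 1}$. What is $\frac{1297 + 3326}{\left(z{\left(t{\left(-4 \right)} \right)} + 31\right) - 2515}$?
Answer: $- \frac{4623}{2492} \approx -1.8551$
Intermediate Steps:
$t{\left(Q \right)} = 1$ ($t{\left(Q \right)} = \sqrt{1} = 1$)
$z{\left(D \right)} = - 8 D^{2}$ ($z{\left(D \right)} = - 8 D D = - 8 D^{2}$)
$\frac{1297 + 3326}{\left(z{\left(t{\left(-4 \right)} \right)} + 31\right) - 2515} = \frac{1297 + 3326}{\left(- 8 \cdot 1^{2} + 31\right) - 2515} = \frac{4623}{\left(\left(-8\right) 1 + 31\right) - 2515} = \frac{4623}{\left(-8 + 31\right) - 2515} = \frac{4623}{23 - 2515} = \frac{4623}{-2492} = 4623 \left(- \frac{1}{2492}\right) = - \frac{4623}{2492}$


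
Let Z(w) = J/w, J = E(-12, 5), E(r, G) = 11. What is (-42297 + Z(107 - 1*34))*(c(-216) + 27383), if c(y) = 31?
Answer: -84645385380/73 ≈ -1.1595e+9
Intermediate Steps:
J = 11
Z(w) = 11/w
(-42297 + Z(107 - 1*34))*(c(-216) + 27383) = (-42297 + 11/(107 - 1*34))*(31 + 27383) = (-42297 + 11/(107 - 34))*27414 = (-42297 + 11/73)*27414 = -3087670/73*27414 = -84645385380/73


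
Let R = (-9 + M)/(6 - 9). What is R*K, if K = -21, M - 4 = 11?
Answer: 42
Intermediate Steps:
M = 15 (M = 4 + 11 = 15)
R = -2 (R = (-9 + 15)/(6 - 9) = 6/(-3) = 6*(-⅓) = -2)
R*K = -2*(-21) = 42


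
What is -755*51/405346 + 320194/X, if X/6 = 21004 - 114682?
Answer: -18928973183/28479001941 ≈ -0.66466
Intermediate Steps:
X = -562068 (X = 6*(21004 - 114682) = 6*(-93678) = -562068)
-755*51/405346 + 320194/X = -755*51/405346 + 320194/(-562068) = -38505*1/405346 + 320194*(-1/562068) = -38505/405346 - 160097/281034 = -18928973183/28479001941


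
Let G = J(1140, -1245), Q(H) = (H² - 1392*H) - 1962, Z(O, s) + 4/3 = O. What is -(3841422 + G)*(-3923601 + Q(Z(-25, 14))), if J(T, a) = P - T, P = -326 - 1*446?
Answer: 134359513458220/9 ≈ 1.4929e+13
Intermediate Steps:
Z(O, s) = -4/3 + O
P = -772 (P = -326 - 446 = -772)
Q(H) = -1962 + H² - 1392*H
J(T, a) = -772 - T
G = -1912 (G = -772 - 1*1140 = -772 - 1140 = -1912)
-(3841422 + G)*(-3923601 + Q(Z(-25, 14))) = -(3841422 - 1912)*(-3923601 + (-1962 + (-4/3 - 25)² - 1392*(-4/3 - 25))) = -3839510*(-3923601 + (-1962 + (-79/3)² - 1392*(-79/3))) = -3839510*(-3923601 + (-1962 + 6241/9 + 36656)) = -3839510*(-3923601 + 318487/9) = -3839510*(-34993922)/9 = -1*(-134359513458220/9) = 134359513458220/9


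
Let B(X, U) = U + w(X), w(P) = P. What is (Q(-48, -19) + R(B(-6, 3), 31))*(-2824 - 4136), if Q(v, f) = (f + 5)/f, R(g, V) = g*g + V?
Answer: -5387040/19 ≈ -2.8353e+5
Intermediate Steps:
B(X, U) = U + X
R(g, V) = V + g² (R(g, V) = g² + V = V + g²)
Q(v, f) = (5 + f)/f
(Q(-48, -19) + R(B(-6, 3), 31))*(-2824 - 4136) = ((5 - 19)/(-19) + (31 + (3 - 6)²))*(-2824 - 4136) = (-1/19*(-14) + (31 + (-3)²))*(-6960) = (14/19 + (31 + 9))*(-6960) = (14/19 + 40)*(-6960) = (774/19)*(-6960) = -5387040/19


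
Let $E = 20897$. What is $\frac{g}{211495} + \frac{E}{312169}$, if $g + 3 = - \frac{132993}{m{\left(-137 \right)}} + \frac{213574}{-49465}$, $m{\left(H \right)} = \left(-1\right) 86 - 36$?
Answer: $\frac{2208536700322001}{30648157410277550} \approx 0.072061$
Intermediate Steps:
$m{\left(H \right)} = -122$ ($m{\left(H \right)} = -86 - 36 = -122$)
$g = \frac{6534338527}{6034730}$ ($g = -3 + \left(- \frac{132993}{-122} + \frac{213574}{-49465}\right) = -3 + \left(\left(-132993\right) \left(- \frac{1}{122}\right) + 213574 \left(- \frac{1}{49465}\right)\right) = -3 + \left(\frac{132993}{122} - \frac{213574}{49465}\right) = -3 + \frac{6552442717}{6034730} = \frac{6534338527}{6034730} \approx 1082.8$)
$\frac{g}{211495} + \frac{E}{312169} = \frac{6534338527}{6034730 \cdot 211495} + \frac{20897}{312169} = \frac{6534338527}{6034730} \cdot \frac{1}{211495} + 20897 \cdot \frac{1}{312169} = \frac{6534338527}{1276315221350} + \frac{20897}{312169} = \frac{2208536700322001}{30648157410277550}$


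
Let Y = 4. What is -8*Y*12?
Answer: -384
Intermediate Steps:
-8*Y*12 = -8*4*12 = -32*12 = -384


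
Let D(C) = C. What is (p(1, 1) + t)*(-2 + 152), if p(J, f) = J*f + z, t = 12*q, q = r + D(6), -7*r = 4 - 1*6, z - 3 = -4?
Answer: 79200/7 ≈ 11314.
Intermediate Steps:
z = -1 (z = 3 - 4 = -1)
r = 2/7 (r = -(4 - 1*6)/7 = -(4 - 6)/7 = -⅐*(-2) = 2/7 ≈ 0.28571)
q = 44/7 (q = 2/7 + 6 = 44/7 ≈ 6.2857)
t = 528/7 (t = 12*(44/7) = 528/7 ≈ 75.429)
p(J, f) = -1 + J*f (p(J, f) = J*f - 1 = -1 + J*f)
(p(1, 1) + t)*(-2 + 152) = ((-1 + 1*1) + 528/7)*(-2 + 152) = ((-1 + 1) + 528/7)*150 = (0 + 528/7)*150 = (528/7)*150 = 79200/7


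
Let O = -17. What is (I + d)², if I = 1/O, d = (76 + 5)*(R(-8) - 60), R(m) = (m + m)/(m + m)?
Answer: 6600587536/289 ≈ 2.2839e+7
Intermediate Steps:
R(m) = 1 (R(m) = (2*m)/((2*m)) = (2*m)*(1/(2*m)) = 1)
d = -4779 (d = (76 + 5)*(1 - 60) = 81*(-59) = -4779)
I = -1/17 (I = 1/(-17) = -1/17 ≈ -0.058824)
(I + d)² = (-1/17 - 4779)² = (-81244/17)² = 6600587536/289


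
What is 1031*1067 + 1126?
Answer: 1101203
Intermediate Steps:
1031*1067 + 1126 = 1100077 + 1126 = 1101203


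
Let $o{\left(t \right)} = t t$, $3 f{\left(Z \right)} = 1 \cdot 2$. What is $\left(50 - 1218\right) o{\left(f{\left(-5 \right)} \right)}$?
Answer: $- \frac{4672}{9} \approx -519.11$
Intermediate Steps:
$f{\left(Z \right)} = \frac{2}{3}$ ($f{\left(Z \right)} = \frac{1 \cdot 2}{3} = \frac{1}{3} \cdot 2 = \frac{2}{3}$)
$o{\left(t \right)} = t^{2}$
$\left(50 - 1218\right) o{\left(f{\left(-5 \right)} \right)} = \left(50 - 1218\right) \left(\frac{2}{3}\right)^{2} = \left(-1168\right) \frac{4}{9} = - \frac{4672}{9}$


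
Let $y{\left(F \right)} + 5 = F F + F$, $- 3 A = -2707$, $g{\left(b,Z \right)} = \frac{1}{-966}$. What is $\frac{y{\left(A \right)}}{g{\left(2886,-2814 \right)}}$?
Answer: $- \frac{2362167850}{3} \approx -7.8739 \cdot 10^{8}$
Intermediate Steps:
$g{\left(b,Z \right)} = - \frac{1}{966}$
$A = \frac{2707}{3}$ ($A = \left(- \frac{1}{3}\right) \left(-2707\right) = \frac{2707}{3} \approx 902.33$)
$y{\left(F \right)} = -5 + F + F^{2}$ ($y{\left(F \right)} = -5 + \left(F F + F\right) = -5 + \left(F^{2} + F\right) = -5 + \left(F + F^{2}\right) = -5 + F + F^{2}$)
$\frac{y{\left(A \right)}}{g{\left(2886,-2814 \right)}} = \frac{-5 + \frac{2707}{3} + \left(\frac{2707}{3}\right)^{2}}{- \frac{1}{966}} = \left(-5 + \frac{2707}{3} + \frac{7327849}{9}\right) \left(-966\right) = \frac{7335925}{9} \left(-966\right) = - \frac{2362167850}{3}$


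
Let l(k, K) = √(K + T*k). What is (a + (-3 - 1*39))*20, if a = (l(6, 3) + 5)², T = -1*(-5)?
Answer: 320 + 200*√33 ≈ 1468.9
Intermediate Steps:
T = 5
l(k, K) = √(K + 5*k)
a = (5 + √33)² (a = (√(3 + 5*6) + 5)² = (√(3 + 30) + 5)² = (√33 + 5)² = (5 + √33)² ≈ 115.45)
(a + (-3 - 1*39))*20 = ((5 + √33)² + (-3 - 1*39))*20 = ((5 + √33)² + (-3 - 39))*20 = ((5 + √33)² - 42)*20 = (-42 + (5 + √33)²)*20 = -840 + 20*(5 + √33)²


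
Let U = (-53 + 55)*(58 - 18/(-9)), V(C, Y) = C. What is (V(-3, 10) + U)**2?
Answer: 13689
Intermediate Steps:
U = 120 (U = 2*(58 - 18*(-1/9)) = 2*(58 + 2) = 2*60 = 120)
(V(-3, 10) + U)**2 = (-3 + 120)**2 = 117**2 = 13689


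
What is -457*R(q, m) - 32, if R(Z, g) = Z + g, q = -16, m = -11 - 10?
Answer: 16877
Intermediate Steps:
m = -21
-457*R(q, m) - 32 = -457*(-16 - 21) - 32 = -457*(-37) - 32 = 16909 - 32 = 16877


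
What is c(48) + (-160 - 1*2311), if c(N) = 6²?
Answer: -2435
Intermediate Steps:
c(N) = 36
c(48) + (-160 - 1*2311) = 36 + (-160 - 1*2311) = 36 + (-160 - 2311) = 36 - 2471 = -2435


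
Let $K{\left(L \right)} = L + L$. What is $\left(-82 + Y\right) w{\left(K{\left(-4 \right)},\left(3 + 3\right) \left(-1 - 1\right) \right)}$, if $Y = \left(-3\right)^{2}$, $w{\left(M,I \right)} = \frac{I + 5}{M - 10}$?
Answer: $- \frac{511}{18} \approx -28.389$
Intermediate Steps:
$K{\left(L \right)} = 2 L$
$w{\left(M,I \right)} = \frac{5 + I}{-10 + M}$
$Y = 9$
$\left(-82 + Y\right) w{\left(K{\left(-4 \right)},\left(3 + 3\right) \left(-1 - 1\right) \right)} = \left(-82 + 9\right) \frac{5 + \left(3 + 3\right) \left(-1 - 1\right)}{-10 + 2 \left(-4\right)} = - 73 \frac{5 + 6 \left(-2\right)}{-10 - 8} = - 73 \frac{5 - 12}{-18} = - 73 \left(\left(- \frac{1}{18}\right) \left(-7\right)\right) = \left(-73\right) \frac{7}{18} = - \frac{511}{18}$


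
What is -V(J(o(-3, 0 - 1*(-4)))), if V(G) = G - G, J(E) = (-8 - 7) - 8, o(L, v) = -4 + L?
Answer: 0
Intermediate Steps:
J(E) = -23 (J(E) = -15 - 8 = -23)
V(G) = 0
-V(J(o(-3, 0 - 1*(-4)))) = -1*0 = 0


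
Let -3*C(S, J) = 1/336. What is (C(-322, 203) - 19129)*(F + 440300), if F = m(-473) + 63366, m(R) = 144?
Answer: -4857240522865/504 ≈ -9.6374e+9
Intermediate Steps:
C(S, J) = -1/1008 (C(S, J) = -1/3/336 = -1/3*1/336 = -1/1008)
F = 63510 (F = 144 + 63366 = 63510)
(C(-322, 203) - 19129)*(F + 440300) = (-1/1008 - 19129)*(63510 + 440300) = -19282033/1008*503810 = -4857240522865/504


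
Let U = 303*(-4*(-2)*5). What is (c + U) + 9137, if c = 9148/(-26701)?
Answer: 567574009/26701 ≈ 21257.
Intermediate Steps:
c = -9148/26701 (c = 9148*(-1/26701) = -9148/26701 ≈ -0.34261)
U = 12120 (U = 303*(8*5) = 303*40 = 12120)
(c + U) + 9137 = (-9148/26701 + 12120) + 9137 = 323606972/26701 + 9137 = 567574009/26701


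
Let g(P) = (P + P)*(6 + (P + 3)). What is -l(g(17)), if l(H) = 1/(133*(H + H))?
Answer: -1/235144 ≈ -4.2527e-6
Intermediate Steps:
g(P) = 2*P*(9 + P) (g(P) = (2*P)*(6 + (3 + P)) = (2*P)*(9 + P) = 2*P*(9 + P))
l(H) = 1/(266*H) (l(H) = 1/(133*(2*H)) = 1/(266*H))
-l(g(17)) = -1/(266*(2*17*(9 + 17))) = -1/(266*(2*17*26)) = -1/(266*884) = -1*1/235144 = -1/235144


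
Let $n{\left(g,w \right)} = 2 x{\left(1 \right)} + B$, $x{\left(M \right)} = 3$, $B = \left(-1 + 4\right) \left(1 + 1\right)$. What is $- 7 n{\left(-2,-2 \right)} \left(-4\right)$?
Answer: $336$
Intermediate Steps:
$B = 6$ ($B = 3 \cdot 2 = 6$)
$n{\left(g,w \right)} = 12$ ($n{\left(g,w \right)} = 2 \cdot 3 + 6 = 6 + 6 = 12$)
$- 7 n{\left(-2,-2 \right)} \left(-4\right) = \left(-7\right) 12 \left(-4\right) = \left(-84\right) \left(-4\right) = 336$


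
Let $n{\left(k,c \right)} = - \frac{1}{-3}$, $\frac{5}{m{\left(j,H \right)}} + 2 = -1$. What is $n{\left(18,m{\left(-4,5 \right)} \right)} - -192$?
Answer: $\frac{577}{3} \approx 192.33$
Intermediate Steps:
$m{\left(j,H \right)} = - \frac{5}{3}$ ($m{\left(j,H \right)} = \frac{5}{-2 - 1} = \frac{5}{-3} = 5 \left(- \frac{1}{3}\right) = - \frac{5}{3}$)
$n{\left(k,c \right)} = \frac{1}{3}$ ($n{\left(k,c \right)} = \left(-1\right) \left(- \frac{1}{3}\right) = \frac{1}{3}$)
$n{\left(18,m{\left(-4,5 \right)} \right)} - -192 = \frac{1}{3} - -192 = \frac{1}{3} + 192 = \frac{577}{3}$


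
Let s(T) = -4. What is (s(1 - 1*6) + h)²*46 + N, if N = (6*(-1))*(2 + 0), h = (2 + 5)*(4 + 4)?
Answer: 124372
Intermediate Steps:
h = 56 (h = 7*8 = 56)
N = -12 (N = -6*2 = -12)
(s(1 - 1*6) + h)²*46 + N = (-4 + 56)²*46 - 12 = 52²*46 - 12 = 2704*46 - 12 = 124384 - 12 = 124372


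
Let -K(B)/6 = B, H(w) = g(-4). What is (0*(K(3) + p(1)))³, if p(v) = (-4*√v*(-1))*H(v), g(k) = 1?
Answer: 0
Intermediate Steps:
H(w) = 1
K(B) = -6*B
p(v) = 4*√v (p(v) = (-4*√v*(-1))*1 = (4*√v)*1 = 4*√v)
(0*(K(3) + p(1)))³ = (0*(-6*3 + 4*√1))³ = (0*(-18 + 4*1))³ = (0*(-18 + 4))³ = (0*(-14))³ = 0³ = 0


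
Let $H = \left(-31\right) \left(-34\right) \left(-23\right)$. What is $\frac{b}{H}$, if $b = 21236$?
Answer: $- \frac{10618}{12121} \approx -0.876$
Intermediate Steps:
$H = -24242$ ($H = 1054 \left(-23\right) = -24242$)
$\frac{b}{H} = \frac{21236}{-24242} = 21236 \left(- \frac{1}{24242}\right) = - \frac{10618}{12121}$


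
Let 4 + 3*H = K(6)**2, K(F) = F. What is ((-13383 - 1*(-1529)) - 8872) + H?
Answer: -62146/3 ≈ -20715.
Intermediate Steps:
H = 32/3 (H = -4/3 + (1/3)*6**2 = -4/3 + (1/3)*36 = -4/3 + 12 = 32/3 ≈ 10.667)
((-13383 - 1*(-1529)) - 8872) + H = ((-13383 - 1*(-1529)) - 8872) + 32/3 = ((-13383 + 1529) - 8872) + 32/3 = (-11854 - 8872) + 32/3 = -20726 + 32/3 = -62146/3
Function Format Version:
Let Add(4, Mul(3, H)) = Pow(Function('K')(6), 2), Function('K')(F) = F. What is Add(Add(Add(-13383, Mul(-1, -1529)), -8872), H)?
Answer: Rational(-62146, 3) ≈ -20715.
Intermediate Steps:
H = Rational(32, 3) (H = Add(Rational(-4, 3), Mul(Rational(1, 3), Pow(6, 2))) = Add(Rational(-4, 3), Mul(Rational(1, 3), 36)) = Add(Rational(-4, 3), 12) = Rational(32, 3) ≈ 10.667)
Add(Add(Add(-13383, Mul(-1, -1529)), -8872), H) = Add(Add(Add(-13383, Mul(-1, -1529)), -8872), Rational(32, 3)) = Add(Add(Add(-13383, 1529), -8872), Rational(32, 3)) = Add(Add(-11854, -8872), Rational(32, 3)) = Add(-20726, Rational(32, 3)) = Rational(-62146, 3)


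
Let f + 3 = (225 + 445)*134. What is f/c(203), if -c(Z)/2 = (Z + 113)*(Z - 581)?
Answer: 89777/238896 ≈ 0.37580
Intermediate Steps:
c(Z) = -2*(-581 + Z)*(113 + Z) (c(Z) = -2*(Z + 113)*(Z - 581) = -2*(113 + Z)*(-581 + Z) = -2*(-581 + Z)*(113 + Z))
f = 89777 (f = -3 + (225 + 445)*134 = -3 + 670*134 = -3 + 89780 = 89777)
f/c(203) = 89777/(131306 - 2*203**2 + 936*203) = 89777/(131306 - 2*41209 + 190008) = 89777/(131306 - 82418 + 190008) = 89777/238896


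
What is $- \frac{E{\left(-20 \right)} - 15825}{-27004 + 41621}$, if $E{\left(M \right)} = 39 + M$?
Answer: $\frac{15806}{14617} \approx 1.0813$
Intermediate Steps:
$- \frac{E{\left(-20 \right)} - 15825}{-27004 + 41621} = - \frac{\left(39 - 20\right) - 15825}{-27004 + 41621} = - \frac{19 - 15825}{14617} = - \frac{-15806}{14617} = \left(-1\right) \left(- \frac{15806}{14617}\right) = \frac{15806}{14617}$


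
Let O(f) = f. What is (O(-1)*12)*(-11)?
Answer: 132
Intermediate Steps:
(O(-1)*12)*(-11) = -1*12*(-11) = -12*(-11) = 132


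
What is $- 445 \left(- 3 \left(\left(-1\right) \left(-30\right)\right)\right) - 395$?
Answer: $39655$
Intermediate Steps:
$- 445 \left(- 3 \left(\left(-1\right) \left(-30\right)\right)\right) - 395 = - 445 \left(\left(-3\right) 30\right) - 395 = \left(-445\right) \left(-90\right) - 395 = 40050 - 395 = 39655$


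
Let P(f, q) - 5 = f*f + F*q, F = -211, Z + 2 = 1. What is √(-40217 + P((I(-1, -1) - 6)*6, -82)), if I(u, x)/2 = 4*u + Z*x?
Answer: I*√17726 ≈ 133.14*I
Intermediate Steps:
Z = -1 (Z = -2 + 1 = -1)
I(u, x) = -2*x + 8*u (I(u, x) = 2*(4*u - x) = 2*(-x + 4*u) = -2*x + 8*u)
P(f, q) = 5 + f² - 211*q (P(f, q) = 5 + (f*f - 211*q) = 5 + (f² - 211*q) = 5 + f² - 211*q)
√(-40217 + P((I(-1, -1) - 6)*6, -82)) = √(-40217 + (5 + (((-2*(-1) + 8*(-1)) - 6)*6)² - 211*(-82))) = √(-40217 + (5 + (((2 - 8) - 6)*6)² + 17302)) = √(-40217 + (5 + ((-6 - 6)*6)² + 17302)) = √(-40217 + (5 + (-12*6)² + 17302)) = √(-40217 + (5 + (-72)² + 17302)) = √(-40217 + (5 + 5184 + 17302)) = √(-40217 + 22491) = √(-17726) = I*√17726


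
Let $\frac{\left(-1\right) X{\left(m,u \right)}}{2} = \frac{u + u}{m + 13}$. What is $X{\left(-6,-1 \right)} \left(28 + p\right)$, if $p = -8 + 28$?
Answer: $\frac{192}{7} \approx 27.429$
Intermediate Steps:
$X{\left(m,u \right)} = - \frac{4 u}{13 + m}$ ($X{\left(m,u \right)} = - 2 \frac{u + u}{m + 13} = - 2 \frac{2 u}{13 + m} = - \frac{4 u}{13 + m}$)
$p = 20$
$X{\left(-6,-1 \right)} \left(28 + p\right) = \left(-4\right) \left(-1\right) \frac{1}{13 - 6} \left(28 + 20\right) = \left(-4\right) \left(-1\right) \frac{1}{7} \cdot 48 = \frac{4}{7} \cdot 48 = \frac{192}{7}$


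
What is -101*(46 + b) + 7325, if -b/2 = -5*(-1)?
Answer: 3689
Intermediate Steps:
b = -10 (b = -(-10)*(-1) = -2*5 = -10)
-101*(46 + b) + 7325 = -101*(46 - 10) + 7325 = -101*36 + 7325 = -3636 + 7325 = 3689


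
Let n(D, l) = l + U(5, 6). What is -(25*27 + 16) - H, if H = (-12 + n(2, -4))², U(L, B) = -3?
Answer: -1052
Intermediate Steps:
n(D, l) = -3 + l (n(D, l) = l - 3 = -3 + l)
H = 361 (H = (-12 + (-3 - 4))² = (-12 - 7)² = (-19)² = 361)
-(25*27 + 16) - H = -(25*27 + 16) - 1*361 = -(675 + 16) - 361 = -1*691 - 361 = -691 - 361 = -1052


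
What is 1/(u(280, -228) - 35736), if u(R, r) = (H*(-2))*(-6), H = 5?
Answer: -1/35676 ≈ -2.8030e-5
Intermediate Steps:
u(R, r) = 60 (u(R, r) = (5*(-2))*(-6) = -10*(-6) = 60)
1/(u(280, -228) - 35736) = 1/(60 - 35736) = 1/(-35676) = -1/35676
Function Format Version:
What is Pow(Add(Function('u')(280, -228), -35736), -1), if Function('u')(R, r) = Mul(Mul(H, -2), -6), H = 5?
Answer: Rational(-1, 35676) ≈ -2.8030e-5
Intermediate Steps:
Function('u')(R, r) = 60 (Function('u')(R, r) = Mul(Mul(5, -2), -6) = Mul(-10, -6) = 60)
Pow(Add(Function('u')(280, -228), -35736), -1) = Pow(Add(60, -35736), -1) = Pow(-35676, -1) = Rational(-1, 35676)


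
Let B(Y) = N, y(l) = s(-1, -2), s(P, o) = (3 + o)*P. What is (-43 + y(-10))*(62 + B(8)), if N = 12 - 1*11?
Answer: -2772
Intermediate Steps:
s(P, o) = P*(3 + o)
y(l) = -1 (y(l) = -(3 - 2) = -1*1 = -1)
N = 1 (N = 12 - 11 = 1)
B(Y) = 1
(-43 + y(-10))*(62 + B(8)) = (-43 - 1)*(62 + 1) = -44*63 = -2772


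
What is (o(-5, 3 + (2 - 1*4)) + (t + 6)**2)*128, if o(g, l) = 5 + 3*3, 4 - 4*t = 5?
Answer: 6024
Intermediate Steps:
t = -1/4 (t = 1 - 1/4*5 = 1 - 5/4 = -1/4 ≈ -0.25000)
o(g, l) = 14 (o(g, l) = 5 + 9 = 14)
(o(-5, 3 + (2 - 1*4)) + (t + 6)**2)*128 = (14 + (-1/4 + 6)**2)*128 = (14 + (23/4)**2)*128 = (14 + 529/16)*128 = (753/16)*128 = 6024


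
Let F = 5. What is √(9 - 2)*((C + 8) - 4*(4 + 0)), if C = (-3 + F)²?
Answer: -4*√7 ≈ -10.583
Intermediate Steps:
C = 4 (C = (-3 + 5)² = 2² = 4)
√(9 - 2)*((C + 8) - 4*(4 + 0)) = √(9 - 2)*((4 + 8) - 4*(4 + 0)) = √7*(12 - 4*4) = √7*(12 - 16) = √7*(-4) = -4*√7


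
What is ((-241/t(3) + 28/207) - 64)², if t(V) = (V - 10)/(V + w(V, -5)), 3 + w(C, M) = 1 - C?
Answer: 36984674596/2099601 ≈ 17615.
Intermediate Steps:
w(C, M) = -2 - C (w(C, M) = -3 + (1 - C) = -2 - C)
t(V) = 5 - V/2 (t(V) = (V - 10)/(V + (-2 - V)) = (-10 + V)/(-2) = (-10 + V)*(-½) = 5 - V/2)
((-241/t(3) + 28/207) - 64)² = ((-241/(5 - ½*3) + 28/207) - 64)² = ((-241/(5 - 3/2) + 28*(1/207)) - 64)² = ((-241/7/2 + 28/207) - 64)² = ((-241*2/7 + 28/207) - 64)² = ((-482/7 + 28/207) - 64)² = (-99578/1449 - 64)² = (-192314/1449)² = 36984674596/2099601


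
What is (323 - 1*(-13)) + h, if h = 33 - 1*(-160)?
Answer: 529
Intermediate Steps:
h = 193 (h = 33 + 160 = 193)
(323 - 1*(-13)) + h = (323 - 1*(-13)) + 193 = (323 + 13) + 193 = 336 + 193 = 529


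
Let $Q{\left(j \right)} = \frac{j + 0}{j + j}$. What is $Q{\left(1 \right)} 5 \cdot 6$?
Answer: $15$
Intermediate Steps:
$Q{\left(j \right)} = \frac{1}{2}$ ($Q{\left(j \right)} = \frac{j}{2 j} = j \frac{1}{2 j} = \frac{1}{2}$)
$Q{\left(1 \right)} 5 \cdot 6 = \frac{5 \cdot 6}{2} = \frac{1}{2} \cdot 30 = 15$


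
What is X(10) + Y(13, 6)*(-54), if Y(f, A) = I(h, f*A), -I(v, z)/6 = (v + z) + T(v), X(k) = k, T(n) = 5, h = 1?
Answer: 27226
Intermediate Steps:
I(v, z) = -30 - 6*v - 6*z (I(v, z) = -6*((v + z) + 5) = -6*(5 + v + z) = -30 - 6*v - 6*z)
Y(f, A) = -36 - 6*A*f (Y(f, A) = -30 - 6*1 - 6*f*A = -30 - 6 - 6*A*f = -36 - 6*A*f)
X(10) + Y(13, 6)*(-54) = 10 + (-36 - 6*6*13)*(-54) = 10 + (-36 - 468)*(-54) = 10 - 504*(-54) = 10 + 27216 = 27226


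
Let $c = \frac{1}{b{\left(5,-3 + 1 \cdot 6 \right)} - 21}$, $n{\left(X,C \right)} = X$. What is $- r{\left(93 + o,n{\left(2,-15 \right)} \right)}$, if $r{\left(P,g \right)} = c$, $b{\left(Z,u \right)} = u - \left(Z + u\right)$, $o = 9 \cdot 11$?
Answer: $\frac{1}{26} \approx 0.038462$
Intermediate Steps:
$o = 99$
$b{\left(Z,u \right)} = - Z$ ($b{\left(Z,u \right)} = u - \left(Z + u\right) = - Z$)
$c = - \frac{1}{26}$ ($c = \frac{1}{\left(-1\right) 5 - 21} = \frac{1}{-5 - 21} = \frac{1}{-26} = - \frac{1}{26} \approx -0.038462$)
$r{\left(P,g \right)} = - \frac{1}{26}$
$- r{\left(93 + o,n{\left(2,-15 \right)} \right)} = \left(-1\right) \left(- \frac{1}{26}\right) = \frac{1}{26}$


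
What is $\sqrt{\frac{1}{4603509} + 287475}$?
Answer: $\frac{4 \sqrt{42307326650260861}}{1534503} \approx 536.17$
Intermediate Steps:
$\sqrt{\frac{1}{4603509} + 287475} = \sqrt{\frac{1323393749776}{4603509}} = \frac{4 \sqrt{42307326650260861}}{1534503}$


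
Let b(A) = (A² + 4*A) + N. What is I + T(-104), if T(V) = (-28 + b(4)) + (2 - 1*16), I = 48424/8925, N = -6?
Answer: -94376/8925 ≈ -10.574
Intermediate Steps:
I = 48424/8925 (I = 48424*(1/8925) = 48424/8925 ≈ 5.4257)
b(A) = -6 + A² + 4*A (b(A) = (A² + 4*A) - 6 = -6 + A² + 4*A)
T(V) = -16 (T(V) = (-28 + (-6 + 4² + 4*4)) + (2 - 1*16) = (-28 + (-6 + 16 + 16)) + (2 - 16) = (-28 + 26) - 14 = -2 - 14 = -16)
I + T(-104) = 48424/8925 - 16 = -94376/8925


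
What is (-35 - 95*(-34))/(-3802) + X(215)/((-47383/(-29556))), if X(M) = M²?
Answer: 5194240243515/180150166 ≈ 28833.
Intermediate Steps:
(-35 - 95*(-34))/(-3802) + X(215)/((-47383/(-29556))) = (-35 - 95*(-34))/(-3802) + 215²/((-47383/(-29556))) = (-35 + 3230)*(-1/3802) + 46225/((-47383*(-1/29556))) = 3195*(-1/3802) + 46225/(47383/29556) = -3195/3802 + 46225*(29556/47383) = -3195/3802 + 1366226100/47383 = 5194240243515/180150166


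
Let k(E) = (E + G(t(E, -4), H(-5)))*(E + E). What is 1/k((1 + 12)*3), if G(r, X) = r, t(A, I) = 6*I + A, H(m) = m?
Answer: 1/4212 ≈ 0.00023742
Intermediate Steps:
t(A, I) = A + 6*I
k(E) = 2*E*(-24 + 2*E) (k(E) = (E + (E + 6*(-4)))*(E + E) = (E + (E - 24))*(2*E) = (E + (-24 + E))*(2*E) = (-24 + 2*E)*(2*E) = 2*E*(-24 + 2*E))
1/k((1 + 12)*3) = 1/(4*((1 + 12)*3)*(-12 + (1 + 12)*3)) = 1/(4*(13*3)*(-12 + 13*3)) = 1/(4*39*(-12 + 39)) = 1/(4*39*27) = 1/4212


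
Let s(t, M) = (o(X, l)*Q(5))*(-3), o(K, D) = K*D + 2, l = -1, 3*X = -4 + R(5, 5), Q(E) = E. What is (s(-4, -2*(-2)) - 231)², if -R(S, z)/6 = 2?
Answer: 116281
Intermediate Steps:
R(S, z) = -12 (R(S, z) = -6*2 = -12)
X = -16/3 (X = (-4 - 12)/3 = (⅓)*(-16) = -16/3 ≈ -5.3333)
o(K, D) = 2 + D*K (o(K, D) = D*K + 2 = 2 + D*K)
s(t, M) = -110 (s(t, M) = ((2 - 1*(-16/3))*5)*(-3) = ((2 + 16/3)*5)*(-3) = ((22/3)*5)*(-3) = (110/3)*(-3) = -110)
(s(-4, -2*(-2)) - 231)² = (-110 - 231)² = (-341)² = 116281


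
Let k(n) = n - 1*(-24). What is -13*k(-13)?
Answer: -143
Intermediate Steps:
k(n) = 24 + n (k(n) = n + 24 = 24 + n)
-13*k(-13) = -13*(24 - 13) = -13*11 = -143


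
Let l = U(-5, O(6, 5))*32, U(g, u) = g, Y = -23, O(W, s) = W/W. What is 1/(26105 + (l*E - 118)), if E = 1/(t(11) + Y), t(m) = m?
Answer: 3/78001 ≈ 3.8461e-5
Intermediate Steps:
O(W, s) = 1
l = -160 (l = -5*32 = -160)
E = -1/12 (E = 1/(11 - 23) = 1/(-12) = -1/12 ≈ -0.083333)
1/(26105 + (l*E - 118)) = 1/(26105 + (-160*(-1/12) - 118)) = 1/(26105 + (40/3 - 118)) = 1/(26105 - 314/3) = 1/(78001/3) = 3/78001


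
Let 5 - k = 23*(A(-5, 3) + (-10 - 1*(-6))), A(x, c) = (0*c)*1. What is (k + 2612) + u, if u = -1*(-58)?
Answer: 2767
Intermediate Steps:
A(x, c) = 0 (A(x, c) = 0*1 = 0)
u = 58
k = 97 (k = 5 - 23*(0 + (-10 - 1*(-6))) = 5 - 23*(0 + (-10 + 6)) = 5 - 23*(0 - 4) = 5 - 23*(-4) = 5 - 1*(-92) = 5 + 92 = 97)
(k + 2612) + u = (97 + 2612) + 58 = 2709 + 58 = 2767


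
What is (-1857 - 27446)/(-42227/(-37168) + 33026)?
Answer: -1089133904/1227552595 ≈ -0.88724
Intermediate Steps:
(-1857 - 27446)/(-42227/(-37168) + 33026) = -29303/(-42227*(-1/37168) + 33026) = -29303/(42227/37168 + 33026) = -29303/1227552595/37168 = -29303*37168/1227552595 = -1089133904/1227552595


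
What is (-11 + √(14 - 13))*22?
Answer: -220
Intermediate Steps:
(-11 + √(14 - 13))*22 = (-11 + √1)*22 = (-11 + 1)*22 = -10*22 = -220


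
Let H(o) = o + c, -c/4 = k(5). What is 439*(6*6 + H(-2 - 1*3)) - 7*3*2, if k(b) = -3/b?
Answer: 73103/5 ≈ 14621.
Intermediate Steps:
c = 12/5 (c = -(-12)/5 = -4*(-⅗) = 12/5 ≈ 2.4000)
H(o) = 12/5 + o (H(o) = o + 12/5 = 12/5 + o)
439*(6*6 + H(-2 - 1*3)) - 7*3*2 = 439*(6*6 + (12/5 + (-2 - 1*3))) - 7*3*2 = 439*(36 + (12/5 + (-2 - 3))) - 21*2 = 439*(36 + (12/5 - 5)) - 42 = 439*(36 - 13/5) - 42 = 439*(167/5) - 42 = 73313/5 - 42 = 73103/5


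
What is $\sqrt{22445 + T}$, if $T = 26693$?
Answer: $\sqrt{49138} \approx 221.67$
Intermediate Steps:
$\sqrt{22445 + T} = \sqrt{22445 + 26693} = \sqrt{49138}$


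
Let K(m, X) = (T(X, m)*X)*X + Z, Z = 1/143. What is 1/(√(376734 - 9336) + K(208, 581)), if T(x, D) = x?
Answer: 2005259010326/393277294582150818197 - 61347*√40822/786554589164301636394 ≈ 5.0988e-9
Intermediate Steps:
Z = 1/143 ≈ 0.0069930
K(m, X) = 1/143 + X³ (K(m, X) = (X*X)*X + 1/143 = X²*X + 1/143 = X³ + 1/143 = 1/143 + X³)
1/(√(376734 - 9336) + K(208, 581)) = 1/(√(376734 - 9336) + (1/143 + 581³)) = 1/(√367398 + (1/143 + 196122941)) = 1/(3*√40822 + 28045580564/143) = 1/(28045580564/143 + 3*√40822)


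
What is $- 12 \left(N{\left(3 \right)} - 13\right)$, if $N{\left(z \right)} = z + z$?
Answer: $84$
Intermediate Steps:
$N{\left(z \right)} = 2 z$
$- 12 \left(N{\left(3 \right)} - 13\right) = - 12 \left(2 \cdot 3 - 13\right) = - 12 \left(6 - 13\right) = \left(-12\right) \left(-7\right) = 84$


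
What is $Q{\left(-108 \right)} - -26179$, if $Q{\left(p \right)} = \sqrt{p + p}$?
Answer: $26179 + 6 i \sqrt{6} \approx 26179.0 + 14.697 i$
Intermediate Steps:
$Q{\left(p \right)} = \sqrt{2} \sqrt{p}$ ($Q{\left(p \right)} = \sqrt{2 p} = \sqrt{2} \sqrt{p}$)
$Q{\left(-108 \right)} - -26179 = \sqrt{2} \sqrt{-108} - -26179 = \sqrt{2} \cdot 6 i \sqrt{3} + 26179 = 6 i \sqrt{6} + 26179 = 26179 + 6 i \sqrt{6}$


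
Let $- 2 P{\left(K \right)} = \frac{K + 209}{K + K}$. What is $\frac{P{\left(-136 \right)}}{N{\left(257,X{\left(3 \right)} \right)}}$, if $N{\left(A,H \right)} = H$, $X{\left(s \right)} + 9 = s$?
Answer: $- \frac{73}{3264} \approx -0.022365$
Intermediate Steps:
$X{\left(s \right)} = -9 + s$
$P{\left(K \right)} = - \frac{209 + K}{4 K}$ ($P{\left(K \right)} = - \frac{\left(K + 209\right) \frac{1}{K + K}}{2} = - \frac{\left(209 + K\right) \frac{1}{2 K}}{2} = - \frac{\frac{1}{2} \frac{1}{K} \left(209 + K\right)}{2} = - \frac{209 + K}{4 K}$)
$\frac{P{\left(-136 \right)}}{N{\left(257,X{\left(3 \right)} \right)}} = \frac{\frac{1}{4} \frac{1}{-136} \left(-209 - -136\right)}{-9 + 3} = \frac{\frac{1}{4} \left(- \frac{1}{136}\right) \left(-209 + 136\right)}{-6} = \frac{1}{4} \left(- \frac{1}{136}\right) \left(-73\right) \left(- \frac{1}{6}\right) = \frac{73}{544} \left(- \frac{1}{6}\right) = - \frac{73}{3264}$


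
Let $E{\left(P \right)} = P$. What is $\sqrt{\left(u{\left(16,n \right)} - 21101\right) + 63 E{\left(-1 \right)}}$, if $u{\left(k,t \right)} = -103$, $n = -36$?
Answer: $3 i \sqrt{2363} \approx 145.83 i$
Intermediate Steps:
$\sqrt{\left(u{\left(16,n \right)} - 21101\right) + 63 E{\left(-1 \right)}} = \sqrt{\left(-103 - 21101\right) + 63 \left(-1\right)} = \sqrt{-21204 - 63} = \sqrt{-21267} = 3 i \sqrt{2363}$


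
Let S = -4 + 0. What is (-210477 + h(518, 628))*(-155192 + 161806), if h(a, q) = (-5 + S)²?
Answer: -1391559144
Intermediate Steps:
S = -4
h(a, q) = 81 (h(a, q) = (-5 - 4)² = (-9)² = 81)
(-210477 + h(518, 628))*(-155192 + 161806) = (-210477 + 81)*(-155192 + 161806) = -210396*6614 = -1391559144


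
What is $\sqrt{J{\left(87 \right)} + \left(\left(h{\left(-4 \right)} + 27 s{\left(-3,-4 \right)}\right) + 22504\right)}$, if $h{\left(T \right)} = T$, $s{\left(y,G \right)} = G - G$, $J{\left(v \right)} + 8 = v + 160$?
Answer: $\sqrt{22739} \approx 150.79$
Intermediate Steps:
$J{\left(v \right)} = 152 + v$ ($J{\left(v \right)} = -8 + \left(v + 160\right) = -8 + \left(160 + v\right) = 152 + v$)
$s{\left(y,G \right)} = 0$
$\sqrt{J{\left(87 \right)} + \left(\left(h{\left(-4 \right)} + 27 s{\left(-3,-4 \right)}\right) + 22504\right)} = \sqrt{\left(152 + 87\right) + \left(\left(-4 + 27 \cdot 0\right) + 22504\right)} = \sqrt{239 + \left(\left(-4 + 0\right) + 22504\right)} = \sqrt{239 + \left(-4 + 22504\right)} = \sqrt{239 + 22500} = \sqrt{22739}$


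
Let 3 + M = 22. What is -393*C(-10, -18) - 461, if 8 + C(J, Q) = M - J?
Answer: -8714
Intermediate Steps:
M = 19 (M = -3 + 22 = 19)
C(J, Q) = 11 - J (C(J, Q) = -8 + (19 - J) = 11 - J)
-393*C(-10, -18) - 461 = -393*(11 - 1*(-10)) - 461 = -393*(11 + 10) - 461 = -393*21 - 461 = -8253 - 461 = -8714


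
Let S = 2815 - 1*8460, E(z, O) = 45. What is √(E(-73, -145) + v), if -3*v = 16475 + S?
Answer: I*√3565 ≈ 59.708*I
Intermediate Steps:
S = -5645 (S = 2815 - 8460 = -5645)
v = -3610 (v = -(16475 - 5645)/3 = -⅓*10830 = -3610)
√(E(-73, -145) + v) = √(45 - 3610) = √(-3565) = I*√3565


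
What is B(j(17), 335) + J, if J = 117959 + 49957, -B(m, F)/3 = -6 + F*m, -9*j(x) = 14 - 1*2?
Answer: 169274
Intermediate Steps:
j(x) = -4/3 (j(x) = -(14 - 1*2)/9 = -(14 - 2)/9 = -1/9*12 = -4/3)
B(m, F) = 18 - 3*F*m (B(m, F) = -3*(-6 + F*m) = 18 - 3*F*m)
J = 167916
B(j(17), 335) + J = (18 - 3*335*(-4/3)) + 167916 = (18 + 1340) + 167916 = 1358 + 167916 = 169274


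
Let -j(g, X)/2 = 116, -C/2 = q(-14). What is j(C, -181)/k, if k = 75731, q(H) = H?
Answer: -232/75731 ≈ -0.0030635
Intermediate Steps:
C = 28 (C = -2*(-14) = 28)
j(g, X) = -232 (j(g, X) = -2*116 = -232)
j(C, -181)/k = -232/75731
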